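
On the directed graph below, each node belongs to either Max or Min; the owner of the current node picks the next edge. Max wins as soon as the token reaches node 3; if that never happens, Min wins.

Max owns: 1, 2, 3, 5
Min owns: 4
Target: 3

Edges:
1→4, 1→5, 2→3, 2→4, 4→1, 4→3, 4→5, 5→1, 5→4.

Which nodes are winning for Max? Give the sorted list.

A0 = {3}
A1: add {2} — 2 (Max) has 2→3.
A2 = A1; e.g. 1 (Max) has no edge into A1. Fixed point.
Max's winning region = {2, 3}.

2, 3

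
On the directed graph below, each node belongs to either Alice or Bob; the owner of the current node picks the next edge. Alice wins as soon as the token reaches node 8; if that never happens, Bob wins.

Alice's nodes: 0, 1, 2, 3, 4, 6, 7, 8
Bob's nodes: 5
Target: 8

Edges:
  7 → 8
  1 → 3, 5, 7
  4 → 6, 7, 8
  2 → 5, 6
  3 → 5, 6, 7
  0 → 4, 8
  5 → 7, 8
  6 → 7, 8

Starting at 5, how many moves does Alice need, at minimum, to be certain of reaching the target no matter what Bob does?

2

A0 = {8}
A1: add {0, 4, 6, 7} — 0 (Alice) has 0→8; 4 (Alice) has 4→8; 6 (Alice) has 6→8; 7 (Alice) has 7→8.
A2: add {1, 2, 3, 5} — 1 (Alice) has 1→7; 2 (Alice) has 2→6; 3 (Alice) has 3→6; 5 (Bob): all of {7, 8} already in.
A2 = all vertices. Fixed point.
5 enters the attractor at level 2, so Alice can force the target in 2 moves from there.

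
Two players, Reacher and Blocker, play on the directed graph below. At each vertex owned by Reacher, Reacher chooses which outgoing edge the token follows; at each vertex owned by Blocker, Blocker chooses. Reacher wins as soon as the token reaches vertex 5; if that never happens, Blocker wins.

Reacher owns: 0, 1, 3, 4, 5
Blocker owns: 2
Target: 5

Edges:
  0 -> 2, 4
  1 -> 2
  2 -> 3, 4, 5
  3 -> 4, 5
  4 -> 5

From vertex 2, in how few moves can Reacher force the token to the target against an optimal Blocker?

A0 = {5}
A1: add {3, 4} — 3 (Reacher) has 3→5; 4 (Reacher) has 4→5.
A2: add {0, 2} — 0 (Reacher) has 0→4; 2 (Blocker): all of {3, 4, 5} already in.
2 enters the attractor at level 2, so Reacher can force the target in 2 moves from there.

2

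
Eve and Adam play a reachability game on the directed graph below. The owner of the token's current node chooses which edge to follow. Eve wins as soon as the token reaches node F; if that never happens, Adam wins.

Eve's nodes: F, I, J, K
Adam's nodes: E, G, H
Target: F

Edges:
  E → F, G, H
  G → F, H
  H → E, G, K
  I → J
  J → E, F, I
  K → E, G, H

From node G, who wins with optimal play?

Adam

A0 = {F}
A1: add {J} — J (Eve) has J→F.
A2: add {I} — I (Eve) has I→J.
A3 = A2; e.g. E (Adam) can still go to G. Fixed point.
G never enters the attractor, so Adam can avoid the target forever.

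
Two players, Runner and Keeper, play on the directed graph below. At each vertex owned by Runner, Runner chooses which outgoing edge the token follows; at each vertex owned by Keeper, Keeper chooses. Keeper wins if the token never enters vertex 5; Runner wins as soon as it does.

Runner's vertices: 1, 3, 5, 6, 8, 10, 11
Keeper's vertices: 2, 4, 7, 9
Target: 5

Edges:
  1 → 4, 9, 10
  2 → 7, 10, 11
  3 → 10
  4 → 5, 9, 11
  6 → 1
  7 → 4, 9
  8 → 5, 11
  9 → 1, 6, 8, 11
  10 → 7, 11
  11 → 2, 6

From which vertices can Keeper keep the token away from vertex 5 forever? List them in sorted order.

A0 = {5}
A1: add {8} — 8 (Runner) has 8→5.
A2 = A1; e.g. 1 (Runner) has no edge into A1. Fixed point.
Runner's attractor = {5, 8}; Keeper avoids the target exactly from the complement.

1, 2, 3, 4, 6, 7, 9, 10, 11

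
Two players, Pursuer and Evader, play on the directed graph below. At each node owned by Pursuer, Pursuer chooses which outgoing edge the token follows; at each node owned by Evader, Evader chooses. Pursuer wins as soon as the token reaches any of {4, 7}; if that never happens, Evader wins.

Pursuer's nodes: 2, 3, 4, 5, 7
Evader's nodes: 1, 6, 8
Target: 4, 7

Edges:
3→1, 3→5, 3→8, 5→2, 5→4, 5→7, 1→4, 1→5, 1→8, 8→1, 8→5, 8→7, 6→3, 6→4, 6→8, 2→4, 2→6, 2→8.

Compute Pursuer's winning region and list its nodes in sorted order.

A0 = {4, 7}
A1: add {2, 5} — 2 (Pursuer) has 2→4; 5 (Pursuer) has 5→4.
A2: add {3} — 3 (Pursuer) has 3→5.
A3 = A2; e.g. 1 (Evader) can still go to 8. Fixed point.
Pursuer's winning region = {2, 3, 4, 5, 7}.

2, 3, 4, 5, 7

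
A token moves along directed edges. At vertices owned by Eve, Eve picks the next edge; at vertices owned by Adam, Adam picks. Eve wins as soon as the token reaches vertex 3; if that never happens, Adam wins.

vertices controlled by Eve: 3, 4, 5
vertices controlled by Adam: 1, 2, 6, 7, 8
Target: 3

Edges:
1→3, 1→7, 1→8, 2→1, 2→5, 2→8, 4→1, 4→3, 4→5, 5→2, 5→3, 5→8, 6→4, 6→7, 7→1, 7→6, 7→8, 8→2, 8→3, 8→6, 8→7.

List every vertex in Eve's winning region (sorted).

A0 = {3}
A1: add {4, 5} — 4 (Eve) has 4→3; 5 (Eve) has 5→3.
A2 = A1; e.g. 1 (Adam) can still go to 7. Fixed point.
Eve's winning region = {3, 4, 5}.

3, 4, 5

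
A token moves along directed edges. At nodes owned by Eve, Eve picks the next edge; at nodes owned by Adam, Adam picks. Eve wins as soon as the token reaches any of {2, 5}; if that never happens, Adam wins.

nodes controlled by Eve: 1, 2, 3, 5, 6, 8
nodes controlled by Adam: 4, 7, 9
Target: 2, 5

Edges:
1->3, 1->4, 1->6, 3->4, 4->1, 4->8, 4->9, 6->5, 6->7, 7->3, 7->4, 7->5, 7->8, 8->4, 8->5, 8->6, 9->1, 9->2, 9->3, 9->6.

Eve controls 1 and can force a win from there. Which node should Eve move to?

6

A0 = {2, 5}
A1: add {6, 8} — 6 (Eve) has 6→5; 8 (Eve) has 8→5.
A2: add {1} — 1 (Eve) has 1→6.
A3 = A2; e.g. 3 (Eve) has no edge into A2. Fixed point.
From 1, successor 6 is in the attractor (rank 1); the other successors 3, 4 are not.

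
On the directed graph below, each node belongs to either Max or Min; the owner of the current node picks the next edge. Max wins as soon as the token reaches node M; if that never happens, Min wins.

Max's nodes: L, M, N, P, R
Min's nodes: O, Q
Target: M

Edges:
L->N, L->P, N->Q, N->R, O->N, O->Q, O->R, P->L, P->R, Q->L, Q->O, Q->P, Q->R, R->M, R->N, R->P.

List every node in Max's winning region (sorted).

L, M, N, P, R

A0 = {M}
A1: add {R} — R (Max) has R→M.
A2: add {N, P} — N (Max) has N→R; P (Max) has P→R.
A3: add {L} — L (Max) has L→N.
A4 = A3; e.g. O (Min) can still go to Q. Fixed point.
Max's winning region = {L, M, N, P, R}.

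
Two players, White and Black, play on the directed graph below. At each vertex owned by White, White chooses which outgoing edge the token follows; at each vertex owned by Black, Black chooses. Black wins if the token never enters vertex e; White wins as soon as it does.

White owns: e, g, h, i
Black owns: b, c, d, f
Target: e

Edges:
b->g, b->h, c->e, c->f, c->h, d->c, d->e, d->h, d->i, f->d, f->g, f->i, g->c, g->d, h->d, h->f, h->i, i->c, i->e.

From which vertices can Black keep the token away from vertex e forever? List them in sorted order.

b, c, d, f, g

A0 = {e}
A1: add {i} — i (White) has i→e.
A2: add {h} — h (White) has h→i.
A3 = A2; e.g. b (Black) can still go to g. Fixed point.
White's attractor = {e, h, i}; Black avoids the target exactly from the complement.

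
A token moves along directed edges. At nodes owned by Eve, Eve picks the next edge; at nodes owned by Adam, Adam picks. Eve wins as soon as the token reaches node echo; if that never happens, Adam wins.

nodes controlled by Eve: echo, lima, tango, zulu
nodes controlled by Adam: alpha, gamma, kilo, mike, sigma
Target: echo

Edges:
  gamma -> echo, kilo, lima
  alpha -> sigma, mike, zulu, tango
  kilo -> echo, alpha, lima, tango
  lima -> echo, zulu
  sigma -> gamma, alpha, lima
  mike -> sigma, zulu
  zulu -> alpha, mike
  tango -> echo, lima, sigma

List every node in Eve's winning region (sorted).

A0 = {echo}
A1: add {lima, tango} — lima (Eve) has lima→echo; tango (Eve) has tango→echo.
A2 = A1; e.g. gamma (Adam) can still go to kilo. Fixed point.
Eve's winning region = {echo, lima, tango}.

echo, lima, tango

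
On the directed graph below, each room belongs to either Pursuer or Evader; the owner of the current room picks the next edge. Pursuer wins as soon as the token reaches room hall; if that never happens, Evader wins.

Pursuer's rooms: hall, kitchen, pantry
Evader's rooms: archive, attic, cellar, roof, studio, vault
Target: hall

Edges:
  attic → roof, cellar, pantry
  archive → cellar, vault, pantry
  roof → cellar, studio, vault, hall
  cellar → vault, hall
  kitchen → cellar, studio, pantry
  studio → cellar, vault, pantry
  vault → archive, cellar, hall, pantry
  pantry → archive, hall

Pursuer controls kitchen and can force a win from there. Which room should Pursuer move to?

pantry

A0 = {hall}
A1: add {pantry} — pantry (Pursuer) has pantry→hall.
A2: add {kitchen} — kitchen (Pursuer) has kitchen→pantry.
A3 = A2; e.g. attic (Evader) can still go to roof. Fixed point.
From kitchen, successor pantry is in the attractor (rank 1); the other successors cellar, studio are not.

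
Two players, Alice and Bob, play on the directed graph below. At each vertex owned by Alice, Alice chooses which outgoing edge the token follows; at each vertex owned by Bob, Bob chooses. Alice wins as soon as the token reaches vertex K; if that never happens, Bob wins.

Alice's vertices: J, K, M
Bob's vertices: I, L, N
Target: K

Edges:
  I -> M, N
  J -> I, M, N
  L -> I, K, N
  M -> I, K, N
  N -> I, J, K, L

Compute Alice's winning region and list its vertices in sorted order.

A0 = {K}
A1: add {M} — M (Alice) has M→K.
A2: add {J} — J (Alice) has J→M.
A3 = A2; e.g. I (Bob) can still go to N. Fixed point.
Alice's winning region = {J, K, M}.

J, K, M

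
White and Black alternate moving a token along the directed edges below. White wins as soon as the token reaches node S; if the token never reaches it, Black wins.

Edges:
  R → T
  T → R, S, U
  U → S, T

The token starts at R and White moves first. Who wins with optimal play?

Track states (vertex, player-to-move).
A0 = {(S,White), (S,Black)}
A1: add {(T,White), (U,White)}.
A2: add {(R,Black), (U,Black)}.
A3 = A2; e.g. (R,White) stays out. (R,White) never enters ⇒ Black avoids the target.

Black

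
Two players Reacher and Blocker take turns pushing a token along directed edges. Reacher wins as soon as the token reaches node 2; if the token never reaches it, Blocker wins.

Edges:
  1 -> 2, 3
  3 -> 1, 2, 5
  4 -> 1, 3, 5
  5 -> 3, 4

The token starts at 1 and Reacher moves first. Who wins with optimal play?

Reacher

Track states (vertex, player-to-move).
A0 = {(2,Reacher), (2,Blocker)}
A1: add {(1,Reacher), (3,Reacher)}.
(1,Reacher) ∈ A1 ⇒ Reacher forces the target.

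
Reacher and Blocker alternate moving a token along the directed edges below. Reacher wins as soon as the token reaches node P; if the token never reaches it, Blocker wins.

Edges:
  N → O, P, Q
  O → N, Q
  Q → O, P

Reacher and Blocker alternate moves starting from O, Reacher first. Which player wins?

Blocker

Track states (vertex, player-to-move).
A0 = {(P,Reacher), (P,Blocker)}
A1: add {(N,Reacher), (Q,Reacher)}.
A2: add {(O,Blocker)}.
A3 = A2; e.g. (N,Blocker) stays out. (O,Reacher) never enters ⇒ Blocker avoids the target.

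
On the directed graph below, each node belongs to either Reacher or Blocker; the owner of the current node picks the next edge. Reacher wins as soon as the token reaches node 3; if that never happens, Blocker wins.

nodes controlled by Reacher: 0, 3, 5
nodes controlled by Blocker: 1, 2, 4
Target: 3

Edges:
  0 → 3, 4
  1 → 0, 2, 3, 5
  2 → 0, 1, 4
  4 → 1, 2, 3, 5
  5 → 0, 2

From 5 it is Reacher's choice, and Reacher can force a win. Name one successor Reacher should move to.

A0 = {3}
A1: add {0} — 0 (Reacher) has 0→3.
A2: add {5} — 5 (Reacher) has 5→0.
A3 = A2; e.g. 1 (Blocker) can still go to 2. Fixed point.
From 5, successor 0 is in the attractor (rank 1); the other successor 2 is not.

0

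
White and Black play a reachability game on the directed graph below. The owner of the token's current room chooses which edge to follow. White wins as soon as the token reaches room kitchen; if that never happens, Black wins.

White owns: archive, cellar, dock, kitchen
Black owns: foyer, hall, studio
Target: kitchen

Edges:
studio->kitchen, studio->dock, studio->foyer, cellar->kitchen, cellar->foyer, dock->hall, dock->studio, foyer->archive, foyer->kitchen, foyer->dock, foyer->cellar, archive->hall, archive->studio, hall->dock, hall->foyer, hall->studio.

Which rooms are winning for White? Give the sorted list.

A0 = {kitchen}
A1: add {cellar} — cellar (White) has cellar→kitchen.
A2 = A1; e.g. archive (White) has no edge into A1. Fixed point.
White's winning region = {cellar, kitchen}.

cellar, kitchen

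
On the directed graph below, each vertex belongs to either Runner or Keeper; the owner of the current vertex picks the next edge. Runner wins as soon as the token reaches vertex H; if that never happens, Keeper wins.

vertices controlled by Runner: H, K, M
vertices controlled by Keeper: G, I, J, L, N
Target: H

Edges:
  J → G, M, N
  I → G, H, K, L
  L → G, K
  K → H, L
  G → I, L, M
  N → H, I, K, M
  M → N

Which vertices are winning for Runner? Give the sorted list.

H, K

A0 = {H}
A1: add {K} — K (Runner) has K→H.
A2 = A1; e.g. G (Keeper) can still go to I. Fixed point.
Runner's winning region = {H, K}.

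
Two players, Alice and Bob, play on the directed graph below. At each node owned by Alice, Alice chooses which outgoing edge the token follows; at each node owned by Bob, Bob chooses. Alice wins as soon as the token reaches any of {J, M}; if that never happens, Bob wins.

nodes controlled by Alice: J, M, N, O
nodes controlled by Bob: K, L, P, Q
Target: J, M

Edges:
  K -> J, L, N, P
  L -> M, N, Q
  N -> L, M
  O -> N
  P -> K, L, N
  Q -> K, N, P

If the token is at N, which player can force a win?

A0 = {J, M}
A1: add {N} — N (Alice) has N→M.
N ∈ A1, so Alice can force the target.

Alice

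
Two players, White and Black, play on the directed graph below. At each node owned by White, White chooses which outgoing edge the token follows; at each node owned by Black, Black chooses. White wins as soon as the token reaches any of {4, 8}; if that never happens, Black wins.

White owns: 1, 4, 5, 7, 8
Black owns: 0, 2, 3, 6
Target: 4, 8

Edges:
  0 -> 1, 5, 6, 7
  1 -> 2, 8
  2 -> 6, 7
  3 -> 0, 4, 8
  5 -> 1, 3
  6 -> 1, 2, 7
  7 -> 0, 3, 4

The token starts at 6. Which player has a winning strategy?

A0 = {4, 8}
A1: add {1, 7} — 1 (White) has 1→8; 7 (White) has 7→4.
A2: add {5} — 5 (White) has 5→1.
A3 = A2; e.g. 0 (Black) can still go to 6. Fixed point.
6 never enters the attractor, so Black can avoid the target forever.

Black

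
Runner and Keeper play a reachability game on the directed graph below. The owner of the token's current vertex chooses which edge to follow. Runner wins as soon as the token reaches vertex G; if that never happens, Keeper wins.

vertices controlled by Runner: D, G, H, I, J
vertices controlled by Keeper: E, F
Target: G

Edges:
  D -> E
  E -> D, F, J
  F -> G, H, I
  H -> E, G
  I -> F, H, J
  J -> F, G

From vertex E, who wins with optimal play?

A0 = {G}
A1: add {H, J} — H (Runner) has H→G; J (Runner) has J→G.
A2: add {I} — I (Runner) has I→H.
A3: add {F} — F (Keeper): all of {G, H, I} already in.
A4 = A3; e.g. D (Runner) has no edge into A3. Fixed point.
E never enters the attractor, so Keeper can avoid the target forever.

Keeper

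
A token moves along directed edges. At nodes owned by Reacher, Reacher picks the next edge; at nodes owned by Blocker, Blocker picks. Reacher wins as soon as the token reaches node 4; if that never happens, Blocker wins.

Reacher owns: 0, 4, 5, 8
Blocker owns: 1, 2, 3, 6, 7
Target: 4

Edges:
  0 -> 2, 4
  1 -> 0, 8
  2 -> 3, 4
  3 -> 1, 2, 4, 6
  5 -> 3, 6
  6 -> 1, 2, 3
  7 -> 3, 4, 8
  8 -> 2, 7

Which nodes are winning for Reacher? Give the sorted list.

A0 = {4}
A1: add {0} — 0 (Reacher) has 0→4.
A2 = A1; e.g. 1 (Blocker) can still go to 8. Fixed point.
Reacher's winning region = {0, 4}.

0, 4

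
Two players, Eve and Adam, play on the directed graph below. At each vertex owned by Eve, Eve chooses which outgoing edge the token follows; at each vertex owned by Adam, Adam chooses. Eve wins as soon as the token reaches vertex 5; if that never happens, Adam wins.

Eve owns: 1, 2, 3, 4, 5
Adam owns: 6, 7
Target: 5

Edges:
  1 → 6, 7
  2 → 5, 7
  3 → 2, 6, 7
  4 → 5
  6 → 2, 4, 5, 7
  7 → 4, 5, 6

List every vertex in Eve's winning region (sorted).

A0 = {5}
A1: add {2, 4} — 2 (Eve) has 2→5; 4 (Eve) has 4→5.
A2: add {3} — 3 (Eve) has 3→2.
A3 = A2; e.g. 1 (Eve) has no edge into A2. Fixed point.
Eve's winning region = {2, 3, 4, 5}.

2, 3, 4, 5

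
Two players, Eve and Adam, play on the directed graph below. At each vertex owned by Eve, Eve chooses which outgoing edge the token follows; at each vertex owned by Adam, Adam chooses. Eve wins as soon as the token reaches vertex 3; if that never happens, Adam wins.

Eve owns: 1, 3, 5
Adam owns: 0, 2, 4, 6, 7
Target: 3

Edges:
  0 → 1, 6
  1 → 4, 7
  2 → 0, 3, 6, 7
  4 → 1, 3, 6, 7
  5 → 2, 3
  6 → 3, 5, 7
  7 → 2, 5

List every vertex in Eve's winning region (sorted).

3, 5

A0 = {3}
A1: add {5} — 5 (Eve) has 5→3.
A2 = A1; e.g. 0 (Adam) can still go to 1. Fixed point.
Eve's winning region = {3, 5}.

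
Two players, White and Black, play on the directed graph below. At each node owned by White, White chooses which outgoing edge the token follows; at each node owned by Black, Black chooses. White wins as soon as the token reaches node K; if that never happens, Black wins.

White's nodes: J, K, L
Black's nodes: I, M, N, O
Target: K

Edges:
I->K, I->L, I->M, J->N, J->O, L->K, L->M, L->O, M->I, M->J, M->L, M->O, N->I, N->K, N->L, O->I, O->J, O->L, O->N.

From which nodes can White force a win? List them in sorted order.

K, L

A0 = {K}
A1: add {L} — L (White) has L→K.
A2 = A1; e.g. I (Black) can still go to M. Fixed point.
White's winning region = {K, L}.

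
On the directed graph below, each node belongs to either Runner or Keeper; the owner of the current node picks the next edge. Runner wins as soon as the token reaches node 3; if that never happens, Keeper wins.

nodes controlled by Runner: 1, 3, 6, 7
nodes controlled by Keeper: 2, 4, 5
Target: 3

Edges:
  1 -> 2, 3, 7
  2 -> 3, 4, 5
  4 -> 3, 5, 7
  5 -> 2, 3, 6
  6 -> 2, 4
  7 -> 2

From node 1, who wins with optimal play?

A0 = {3}
A1: add {1} — 1 (Runner) has 1→3.
A2 = A1; e.g. 2 (Keeper) can still go to 4. Fixed point.
1 ∈ A1, so Runner can force the target.

Runner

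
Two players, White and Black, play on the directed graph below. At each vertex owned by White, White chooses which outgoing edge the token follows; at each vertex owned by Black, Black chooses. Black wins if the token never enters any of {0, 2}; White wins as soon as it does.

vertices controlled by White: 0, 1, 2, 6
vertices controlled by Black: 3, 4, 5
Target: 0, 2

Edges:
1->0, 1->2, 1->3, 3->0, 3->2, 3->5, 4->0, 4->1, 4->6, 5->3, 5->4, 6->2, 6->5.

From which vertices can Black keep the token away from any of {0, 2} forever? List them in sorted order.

A0 = {0, 2}
A1: add {1, 6} — 1 (White) has 1→0; 6 (White) has 6→2.
A2: add {4} — 4 (Black): all of {0, 1, 6} already in.
A3 = A2; e.g. 3 (Black) can still go to 5. Fixed point.
White's attractor = {0, 1, 2, 4, 6}; Black avoids the target exactly from the complement.

3, 5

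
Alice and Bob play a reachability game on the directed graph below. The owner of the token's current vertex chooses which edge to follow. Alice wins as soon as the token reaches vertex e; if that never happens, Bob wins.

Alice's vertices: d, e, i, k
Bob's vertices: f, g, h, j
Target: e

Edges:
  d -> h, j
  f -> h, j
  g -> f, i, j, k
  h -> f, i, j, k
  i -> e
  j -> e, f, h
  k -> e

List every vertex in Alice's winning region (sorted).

e, i, k

A0 = {e}
A1: add {i, k} — i (Alice) has i→e; k (Alice) has k→e.
A2 = A1; e.g. d (Alice) has no edge into A1. Fixed point.
Alice's winning region = {e, i, k}.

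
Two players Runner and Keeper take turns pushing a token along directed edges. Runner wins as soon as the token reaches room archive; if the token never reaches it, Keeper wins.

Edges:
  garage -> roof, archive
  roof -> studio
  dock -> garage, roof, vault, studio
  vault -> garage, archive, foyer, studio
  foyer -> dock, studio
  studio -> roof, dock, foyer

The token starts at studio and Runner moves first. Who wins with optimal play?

Keeper

Track states (vertex, player-to-move).
A0 = {(archive,Runner), (archive,Keeper)}
A1: add {(garage,Runner), (vault,Runner)}.
A2 = A1; e.g. (garage,Keeper) stays out. (studio,Runner) never enters ⇒ Keeper avoids the target.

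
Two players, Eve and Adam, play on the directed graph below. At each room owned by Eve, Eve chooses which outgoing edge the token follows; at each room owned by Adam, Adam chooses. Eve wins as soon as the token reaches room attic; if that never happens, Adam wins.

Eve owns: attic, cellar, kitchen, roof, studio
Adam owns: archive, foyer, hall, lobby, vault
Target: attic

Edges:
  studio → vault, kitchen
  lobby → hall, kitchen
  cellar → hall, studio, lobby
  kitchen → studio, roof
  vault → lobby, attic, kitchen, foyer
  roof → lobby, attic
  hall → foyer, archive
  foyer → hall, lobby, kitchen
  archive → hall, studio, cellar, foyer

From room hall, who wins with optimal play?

Adam

A0 = {attic}
A1: add {roof} — roof (Eve) has roof→attic.
A2: add {kitchen} — kitchen (Eve) has kitchen→roof.
A3: add {studio} — studio (Eve) has studio→kitchen.
A4: add {cellar} — cellar (Eve) has cellar→studio.
A5 = A4; e.g. hall (Adam) can still go to foyer. Fixed point.
hall never enters the attractor, so Adam can avoid the target forever.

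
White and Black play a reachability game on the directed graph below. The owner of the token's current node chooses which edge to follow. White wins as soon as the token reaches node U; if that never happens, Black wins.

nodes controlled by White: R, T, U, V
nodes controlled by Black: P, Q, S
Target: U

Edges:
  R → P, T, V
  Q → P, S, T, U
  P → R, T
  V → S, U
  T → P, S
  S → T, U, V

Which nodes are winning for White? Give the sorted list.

R, U, V

A0 = {U}
A1: add {V} — V (White) has V→U.
A2: add {R} — R (White) has R→V.
A3 = A2; e.g. P (Black) can still go to T. Fixed point.
White's winning region = {R, U, V}.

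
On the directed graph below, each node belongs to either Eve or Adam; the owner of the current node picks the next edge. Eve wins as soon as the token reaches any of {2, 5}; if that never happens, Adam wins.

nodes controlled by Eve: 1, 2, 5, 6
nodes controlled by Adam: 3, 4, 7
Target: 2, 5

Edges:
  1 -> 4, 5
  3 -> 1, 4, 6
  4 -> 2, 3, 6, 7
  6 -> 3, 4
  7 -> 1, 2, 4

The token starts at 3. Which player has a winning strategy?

Adam

A0 = {2, 5}
A1: add {1} — 1 (Eve) has 1→5.
A2 = A1; e.g. 3 (Adam) can still go to 4. Fixed point.
3 never enters the attractor, so Adam can avoid the target forever.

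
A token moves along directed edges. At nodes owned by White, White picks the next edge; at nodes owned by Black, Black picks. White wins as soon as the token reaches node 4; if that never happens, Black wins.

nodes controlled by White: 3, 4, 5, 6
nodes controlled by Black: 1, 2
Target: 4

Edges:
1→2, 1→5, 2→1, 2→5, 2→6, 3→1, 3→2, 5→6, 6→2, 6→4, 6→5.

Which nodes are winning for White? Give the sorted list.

4, 5, 6

A0 = {4}
A1: add {6} — 6 (White) has 6→4.
A2: add {5} — 5 (White) has 5→6.
A3 = A2; e.g. 1 (Black) can still go to 2. Fixed point.
White's winning region = {4, 5, 6}.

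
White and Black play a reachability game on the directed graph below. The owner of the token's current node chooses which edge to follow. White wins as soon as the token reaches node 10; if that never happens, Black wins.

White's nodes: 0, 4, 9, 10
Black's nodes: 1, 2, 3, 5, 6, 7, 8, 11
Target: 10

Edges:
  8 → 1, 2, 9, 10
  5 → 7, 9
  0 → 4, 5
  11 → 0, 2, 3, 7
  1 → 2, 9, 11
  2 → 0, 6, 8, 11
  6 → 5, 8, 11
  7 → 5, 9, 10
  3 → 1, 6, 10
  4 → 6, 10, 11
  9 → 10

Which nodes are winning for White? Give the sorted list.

A0 = {10}
A1: add {4, 9} — 4 (White) has 4→10; 9 (White) has 9→10.
A2: add {0} — 0 (White) has 0→4.
A3 = A2; e.g. 1 (Black) can still go to 2. Fixed point.
White's winning region = {0, 4, 9, 10}.

0, 4, 9, 10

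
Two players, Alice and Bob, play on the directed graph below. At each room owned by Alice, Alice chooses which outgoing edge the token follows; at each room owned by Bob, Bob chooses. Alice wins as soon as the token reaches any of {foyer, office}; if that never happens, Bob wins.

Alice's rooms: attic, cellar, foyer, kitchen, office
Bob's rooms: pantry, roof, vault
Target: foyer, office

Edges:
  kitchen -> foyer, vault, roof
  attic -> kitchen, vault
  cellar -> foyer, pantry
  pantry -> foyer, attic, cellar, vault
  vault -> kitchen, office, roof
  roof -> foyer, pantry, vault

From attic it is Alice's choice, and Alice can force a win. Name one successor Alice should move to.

A0 = {foyer, office}
A1: add {cellar, kitchen} — kitchen (Alice) has kitchen→foyer; cellar (Alice) has cellar→foyer.
A2: add {attic} — attic (Alice) has attic→kitchen.
A3 = A2; e.g. pantry (Bob) can still go to vault. Fixed point.
From attic, successor kitchen is in the attractor (rank 1); the other successor vault is not.

kitchen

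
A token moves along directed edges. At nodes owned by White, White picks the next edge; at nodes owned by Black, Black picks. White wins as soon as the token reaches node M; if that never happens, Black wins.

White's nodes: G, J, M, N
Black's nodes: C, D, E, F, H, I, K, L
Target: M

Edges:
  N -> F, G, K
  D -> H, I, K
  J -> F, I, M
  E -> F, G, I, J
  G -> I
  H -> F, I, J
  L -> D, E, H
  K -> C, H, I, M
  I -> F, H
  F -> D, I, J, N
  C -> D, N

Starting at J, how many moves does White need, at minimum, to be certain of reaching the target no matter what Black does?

A0 = {M}
A1: add {J} — J (White) has J→M.
A2 = A1; e.g. C (Black) can still go to D. Fixed point.
J enters the attractor at level 1, so White can force the target in 1 move from there.

1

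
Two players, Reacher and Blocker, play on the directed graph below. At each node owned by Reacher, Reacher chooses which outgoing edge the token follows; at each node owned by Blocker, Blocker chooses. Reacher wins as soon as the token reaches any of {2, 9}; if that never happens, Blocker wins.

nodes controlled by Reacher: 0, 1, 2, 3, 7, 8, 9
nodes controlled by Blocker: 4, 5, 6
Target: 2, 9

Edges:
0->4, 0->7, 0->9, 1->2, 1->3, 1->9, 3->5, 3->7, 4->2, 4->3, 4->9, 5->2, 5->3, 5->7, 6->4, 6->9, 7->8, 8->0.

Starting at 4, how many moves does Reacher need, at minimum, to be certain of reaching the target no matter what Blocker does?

A0 = {2, 9}
A1: add {0, 1} — 0 (Reacher) has 0→9; 1 (Reacher) has 1→2.
A2: add {8} — 8 (Reacher) has 8→0.
A3: add {7} — 7 (Reacher) has 7→8.
A4: add {3} — 3 (Reacher) has 3→7.
A5: add {4, 5} — 4 (Blocker): all of {2, 3, 9} already in; 5 (Blocker): all of {2, 3, 7} already in.
4 enters the attractor at level 5, so Reacher can force the target in 5 moves from there.

5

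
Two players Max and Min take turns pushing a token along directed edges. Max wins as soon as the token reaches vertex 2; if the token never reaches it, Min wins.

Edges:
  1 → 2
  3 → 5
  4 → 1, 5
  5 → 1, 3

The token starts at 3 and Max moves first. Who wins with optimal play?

Min

Track states (vertex, player-to-move).
A0 = {(2,Max), (2,Min)}
A1: add {(1,Max), (1,Min)}.
A2: add {(4,Max), (5,Max)}.
A3: add {(3,Min), (4,Min)}.
A4 = A3; e.g. (3,Max) stays out. (3,Max) never enters ⇒ Min avoids the target.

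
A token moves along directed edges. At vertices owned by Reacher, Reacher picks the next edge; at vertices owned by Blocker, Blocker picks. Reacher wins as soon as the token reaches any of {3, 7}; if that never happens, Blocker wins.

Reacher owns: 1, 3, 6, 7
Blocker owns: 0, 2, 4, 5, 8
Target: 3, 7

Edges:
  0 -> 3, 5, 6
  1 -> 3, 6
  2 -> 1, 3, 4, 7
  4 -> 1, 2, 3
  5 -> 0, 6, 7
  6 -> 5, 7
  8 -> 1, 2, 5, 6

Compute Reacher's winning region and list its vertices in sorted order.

A0 = {3, 7}
A1: add {1, 6} — 1 (Reacher) has 1→3; 6 (Reacher) has 6→7.
A2 = A1; e.g. 0 (Blocker) can still go to 5. Fixed point.
Reacher's winning region = {1, 3, 6, 7}.

1, 3, 6, 7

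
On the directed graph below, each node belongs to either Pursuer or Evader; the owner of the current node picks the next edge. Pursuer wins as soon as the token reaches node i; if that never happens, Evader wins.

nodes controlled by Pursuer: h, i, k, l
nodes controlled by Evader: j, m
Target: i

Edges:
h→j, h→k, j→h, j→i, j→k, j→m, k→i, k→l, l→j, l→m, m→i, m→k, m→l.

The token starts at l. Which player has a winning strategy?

A0 = {i}
A1: add {k} — k (Pursuer) has k→i.
A2: add {h} — h (Pursuer) has h→k.
A3 = A2; e.g. j (Evader) can still go to m. Fixed point.
l never enters the attractor, so Evader can avoid the target forever.

Evader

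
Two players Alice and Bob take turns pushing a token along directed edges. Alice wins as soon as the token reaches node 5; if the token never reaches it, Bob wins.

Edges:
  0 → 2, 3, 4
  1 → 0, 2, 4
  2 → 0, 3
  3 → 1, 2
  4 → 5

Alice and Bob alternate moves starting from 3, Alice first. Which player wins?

Bob

Track states (vertex, player-to-move).
A0 = {(5,Alice), (5,Bob)}
A1: add {(4,Alice), (4,Bob)}.
A2: add {(0,Alice), (1,Alice)}.
A3 = A2; e.g. (0,Bob) stays out. (3,Alice) never enters ⇒ Bob avoids the target.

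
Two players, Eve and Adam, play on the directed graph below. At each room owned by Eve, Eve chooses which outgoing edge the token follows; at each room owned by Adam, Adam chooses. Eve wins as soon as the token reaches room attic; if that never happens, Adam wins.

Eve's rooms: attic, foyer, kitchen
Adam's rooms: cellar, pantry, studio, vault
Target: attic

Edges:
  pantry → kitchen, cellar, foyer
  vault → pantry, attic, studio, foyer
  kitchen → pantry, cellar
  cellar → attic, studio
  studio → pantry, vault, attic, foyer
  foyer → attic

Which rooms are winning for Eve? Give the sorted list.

A0 = {attic}
A1: add {foyer} — foyer (Eve) has foyer→attic.
A2 = A1; e.g. pantry (Adam) can still go to kitchen. Fixed point.
Eve's winning region = {attic, foyer}.

attic, foyer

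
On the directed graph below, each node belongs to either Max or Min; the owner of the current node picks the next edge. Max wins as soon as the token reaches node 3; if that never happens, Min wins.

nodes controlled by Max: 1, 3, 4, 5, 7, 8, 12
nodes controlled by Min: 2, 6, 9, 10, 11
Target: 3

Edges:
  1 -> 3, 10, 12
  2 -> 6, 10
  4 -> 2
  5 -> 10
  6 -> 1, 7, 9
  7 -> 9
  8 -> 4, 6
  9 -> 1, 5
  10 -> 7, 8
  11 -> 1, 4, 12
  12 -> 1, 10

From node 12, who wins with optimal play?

Max

A0 = {3}
A1: add {1} — 1 (Max) has 1→3.
A2: add {12} — 12 (Max) has 12→1.
A3 = A2; e.g. 2 (Min) can still go to 6. Fixed point.
12 ∈ A2, so Max can force the target.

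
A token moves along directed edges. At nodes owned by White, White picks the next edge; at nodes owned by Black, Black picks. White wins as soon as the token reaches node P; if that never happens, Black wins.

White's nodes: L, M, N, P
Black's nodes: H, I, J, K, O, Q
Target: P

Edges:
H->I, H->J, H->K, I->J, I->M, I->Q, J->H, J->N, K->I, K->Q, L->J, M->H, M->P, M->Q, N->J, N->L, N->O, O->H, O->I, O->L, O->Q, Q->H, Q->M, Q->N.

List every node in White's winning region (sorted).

A0 = {P}
A1: add {M} — M (White) has M→P.
A2 = A1; e.g. H (Black) can still go to I. Fixed point.
White's winning region = {M, P}.

M, P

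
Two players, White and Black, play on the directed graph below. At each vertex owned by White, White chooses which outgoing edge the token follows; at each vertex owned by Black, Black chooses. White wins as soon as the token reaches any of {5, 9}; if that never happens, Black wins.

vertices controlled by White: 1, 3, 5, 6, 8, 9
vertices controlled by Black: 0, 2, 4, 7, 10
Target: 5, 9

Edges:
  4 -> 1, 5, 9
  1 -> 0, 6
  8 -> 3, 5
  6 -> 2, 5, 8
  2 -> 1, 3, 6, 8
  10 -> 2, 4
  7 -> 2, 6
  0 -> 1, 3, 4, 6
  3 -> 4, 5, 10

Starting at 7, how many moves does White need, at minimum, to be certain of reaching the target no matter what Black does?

A0 = {5, 9}
A1: add {3, 6, 8} — 3 (White) has 3→5; 6 (White) has 6→5; 8 (White) has 8→5.
A2: add {1} — 1 (White) has 1→6.
A3: add {2, 4} — 2 (Black): all of {1, 3, 6, 8} already in; 4 (Black): all of {1, 5, 9} already in.
A4: add {0, 7, 10} — 0 (Black): all of {1, 3, 4, 6} already in; 7 (Black): all of {2, 6} already in; 10 (Black): all of {2, 4} already in.
A4 = all vertices. Fixed point.
7 enters the attractor at level 4, so White can force the target in 4 moves from there.

4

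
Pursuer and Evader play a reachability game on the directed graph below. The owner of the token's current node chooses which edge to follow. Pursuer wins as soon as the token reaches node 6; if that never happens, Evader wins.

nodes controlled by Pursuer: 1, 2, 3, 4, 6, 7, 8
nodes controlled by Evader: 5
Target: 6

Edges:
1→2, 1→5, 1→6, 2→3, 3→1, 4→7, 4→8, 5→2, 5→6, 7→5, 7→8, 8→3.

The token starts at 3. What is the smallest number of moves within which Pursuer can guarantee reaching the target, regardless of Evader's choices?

2

A0 = {6}
A1: add {1} — 1 (Pursuer) has 1→6.
A2: add {3} — 3 (Pursuer) has 3→1.
3 enters the attractor at level 2, so Pursuer can force the target in 2 moves from there.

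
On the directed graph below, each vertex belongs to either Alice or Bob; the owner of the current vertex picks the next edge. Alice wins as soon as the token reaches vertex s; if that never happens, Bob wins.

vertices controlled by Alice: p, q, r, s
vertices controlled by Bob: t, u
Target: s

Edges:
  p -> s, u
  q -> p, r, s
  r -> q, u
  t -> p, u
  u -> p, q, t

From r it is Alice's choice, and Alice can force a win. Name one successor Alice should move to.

A0 = {s}
A1: add {p, q} — p (Alice) has p→s; q (Alice) has q→s.
A2: add {r} — r (Alice) has r→q.
A3 = A2; e.g. t (Bob) can still go to u. Fixed point.
From r, successor q is in the attractor (rank 1); the other successor u is not.

q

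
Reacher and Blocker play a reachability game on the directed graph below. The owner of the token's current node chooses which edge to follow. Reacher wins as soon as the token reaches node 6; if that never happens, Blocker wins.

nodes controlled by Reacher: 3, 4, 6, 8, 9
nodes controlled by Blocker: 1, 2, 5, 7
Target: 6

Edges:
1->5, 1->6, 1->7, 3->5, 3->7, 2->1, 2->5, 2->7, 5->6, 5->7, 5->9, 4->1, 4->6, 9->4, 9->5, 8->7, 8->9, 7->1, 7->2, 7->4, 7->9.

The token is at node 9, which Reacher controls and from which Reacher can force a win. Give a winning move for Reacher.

4

A0 = {6}
A1: add {4} — 4 (Reacher) has 4→6.
A2: add {9} — 9 (Reacher) has 9→4.
A3: add {8} — 8 (Reacher) has 8→9.
A4 = A3; e.g. 1 (Blocker) can still go to 5. Fixed point.
From 9, successor 4 is in the attractor (rank 1); the other successor 5 is not.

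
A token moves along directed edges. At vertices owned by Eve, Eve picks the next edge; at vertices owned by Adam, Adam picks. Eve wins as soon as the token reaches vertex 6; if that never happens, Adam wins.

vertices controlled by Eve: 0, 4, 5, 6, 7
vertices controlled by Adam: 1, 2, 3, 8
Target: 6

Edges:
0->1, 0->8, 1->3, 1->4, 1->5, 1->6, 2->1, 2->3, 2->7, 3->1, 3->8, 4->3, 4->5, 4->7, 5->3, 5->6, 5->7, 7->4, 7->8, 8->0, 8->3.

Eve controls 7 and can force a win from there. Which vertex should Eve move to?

A0 = {6}
A1: add {5} — 5 (Eve) has 5→6.
A2: add {4} — 4 (Eve) has 4→5.
A3: add {7} — 7 (Eve) has 7→4.
A4 = A3; e.g. 0 (Eve) has no edge into A3. Fixed point.
From 7, successor 4 is in the attractor (rank 2); the other successor 8 is not.

4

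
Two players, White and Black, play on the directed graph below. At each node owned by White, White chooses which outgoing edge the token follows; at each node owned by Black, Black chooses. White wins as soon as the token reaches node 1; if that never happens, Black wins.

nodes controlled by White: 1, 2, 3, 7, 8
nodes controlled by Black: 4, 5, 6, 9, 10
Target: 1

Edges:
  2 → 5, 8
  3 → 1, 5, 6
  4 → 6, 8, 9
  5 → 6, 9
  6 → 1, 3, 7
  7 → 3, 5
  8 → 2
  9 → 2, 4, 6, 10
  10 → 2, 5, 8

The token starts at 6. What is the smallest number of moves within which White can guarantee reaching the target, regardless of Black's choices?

A0 = {1}
A1: add {3} — 3 (White) has 3→1.
A2: add {7} — 7 (White) has 7→3.
A3: add {6} — 6 (Black): all of {1, 3, 7} already in.
A4 = A3; e.g. 2 (White) has no edge into A3. Fixed point.
6 enters the attractor at level 3, so White can force the target in 3 moves from there.

3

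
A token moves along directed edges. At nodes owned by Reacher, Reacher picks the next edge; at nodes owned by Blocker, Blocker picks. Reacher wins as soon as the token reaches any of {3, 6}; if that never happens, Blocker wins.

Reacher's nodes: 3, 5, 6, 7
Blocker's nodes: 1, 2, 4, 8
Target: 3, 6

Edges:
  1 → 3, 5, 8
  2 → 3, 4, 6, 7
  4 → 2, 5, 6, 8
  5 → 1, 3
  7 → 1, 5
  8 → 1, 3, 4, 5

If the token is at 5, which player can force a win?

A0 = {3, 6}
A1: add {5} — 5 (Reacher) has 5→3.
5 ∈ A1, so Reacher can force the target.

Reacher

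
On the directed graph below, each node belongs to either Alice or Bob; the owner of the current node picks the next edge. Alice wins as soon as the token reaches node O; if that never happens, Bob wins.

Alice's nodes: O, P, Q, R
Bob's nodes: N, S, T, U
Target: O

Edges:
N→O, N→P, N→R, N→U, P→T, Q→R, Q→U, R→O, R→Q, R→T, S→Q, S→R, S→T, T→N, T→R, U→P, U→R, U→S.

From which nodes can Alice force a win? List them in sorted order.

O, Q, R

A0 = {O}
A1: add {R} — R (Alice) has R→O.
A2: add {Q} — Q (Alice) has Q→R.
A3 = A2; e.g. N (Bob) can still go to P. Fixed point.
Alice's winning region = {O, Q, R}.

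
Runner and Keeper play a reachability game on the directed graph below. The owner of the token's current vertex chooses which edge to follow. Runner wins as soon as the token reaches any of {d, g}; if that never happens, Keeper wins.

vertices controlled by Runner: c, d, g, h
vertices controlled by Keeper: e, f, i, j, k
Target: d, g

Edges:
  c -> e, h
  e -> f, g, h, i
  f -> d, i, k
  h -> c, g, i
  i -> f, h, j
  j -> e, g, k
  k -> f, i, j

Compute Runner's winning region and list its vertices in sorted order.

c, d, g, h

A0 = {d, g}
A1: add {h} — h (Runner) has h→g.
A2: add {c} — c (Runner) has c→h.
A3 = A2; e.g. e (Keeper) can still go to f. Fixed point.
Runner's winning region = {c, d, g, h}.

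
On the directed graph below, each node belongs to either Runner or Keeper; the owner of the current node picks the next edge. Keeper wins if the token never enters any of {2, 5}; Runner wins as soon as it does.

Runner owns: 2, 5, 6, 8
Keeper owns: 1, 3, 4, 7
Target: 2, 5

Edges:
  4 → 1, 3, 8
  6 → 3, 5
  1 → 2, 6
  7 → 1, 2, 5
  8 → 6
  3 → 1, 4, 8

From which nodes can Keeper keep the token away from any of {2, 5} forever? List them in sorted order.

3, 4

A0 = {2, 5}
A1: add {6} — 6 (Runner) has 6→5.
A2: add {1, 8} — 1 (Keeper): all of {2, 6} already in; 8 (Runner) has 8→6.
A3: add {7} — 7 (Keeper): all of {1, 2, 5} already in.
A4 = A3; e.g. 3 (Keeper) can still go to 4. Fixed point.
Runner's attractor = {1, 2, 5, 6, 7, 8}; Keeper avoids the target exactly from the complement.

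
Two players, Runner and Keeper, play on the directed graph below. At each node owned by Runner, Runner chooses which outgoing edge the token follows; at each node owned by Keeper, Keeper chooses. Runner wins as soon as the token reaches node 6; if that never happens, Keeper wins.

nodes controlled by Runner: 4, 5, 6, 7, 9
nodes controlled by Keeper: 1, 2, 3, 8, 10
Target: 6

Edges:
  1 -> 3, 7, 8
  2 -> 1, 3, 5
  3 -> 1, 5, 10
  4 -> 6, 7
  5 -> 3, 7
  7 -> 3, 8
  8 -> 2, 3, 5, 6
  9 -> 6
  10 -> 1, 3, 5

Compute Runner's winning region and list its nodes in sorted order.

A0 = {6}
A1: add {4, 9} — 4 (Runner) has 4→6; 9 (Runner) has 9→6.
A2 = A1; e.g. 1 (Keeper) can still go to 3. Fixed point.
Runner's winning region = {4, 6, 9}.

4, 6, 9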